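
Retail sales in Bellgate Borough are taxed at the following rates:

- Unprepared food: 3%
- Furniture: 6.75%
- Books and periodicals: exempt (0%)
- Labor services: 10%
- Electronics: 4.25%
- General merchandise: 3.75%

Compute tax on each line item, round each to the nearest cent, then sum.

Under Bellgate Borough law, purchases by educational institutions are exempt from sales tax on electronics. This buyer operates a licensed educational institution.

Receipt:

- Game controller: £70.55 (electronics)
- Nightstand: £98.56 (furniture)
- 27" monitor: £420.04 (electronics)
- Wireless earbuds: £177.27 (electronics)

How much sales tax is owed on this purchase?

Game controller £70.55: electronics, buyer-exempt → 0% → £0.00
Nightstand £98.56: furniture → 6.75% → £6.65
27" monitor £420.04: electronics, buyer-exempt → 0% → £0.00
Wireless earbuds £177.27: electronics, buyer-exempt → 0% → £0.00
Total tax = £6.65

£6.65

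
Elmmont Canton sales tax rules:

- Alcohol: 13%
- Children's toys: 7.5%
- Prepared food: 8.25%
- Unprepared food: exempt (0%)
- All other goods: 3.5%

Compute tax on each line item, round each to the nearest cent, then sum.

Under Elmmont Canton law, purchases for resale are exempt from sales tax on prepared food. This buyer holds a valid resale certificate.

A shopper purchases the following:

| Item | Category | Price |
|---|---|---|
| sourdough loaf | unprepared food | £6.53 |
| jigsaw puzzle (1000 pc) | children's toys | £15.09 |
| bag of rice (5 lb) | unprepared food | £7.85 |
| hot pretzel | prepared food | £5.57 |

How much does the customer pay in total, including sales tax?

Sourdough loaf £6.53: unprepared food → 0% → £0.00
Jigsaw puzzle (1000 pc) £15.09: children's toys → 7.5% → £1.13
Bag of rice (5 lb) £7.85: unprepared food → 0% → £0.00
Hot pretzel £5.57: prepared food, buyer-exempt → 0% → £0.00
Subtotal = £35.04; tax = £1.13; total due = £36.17

£36.17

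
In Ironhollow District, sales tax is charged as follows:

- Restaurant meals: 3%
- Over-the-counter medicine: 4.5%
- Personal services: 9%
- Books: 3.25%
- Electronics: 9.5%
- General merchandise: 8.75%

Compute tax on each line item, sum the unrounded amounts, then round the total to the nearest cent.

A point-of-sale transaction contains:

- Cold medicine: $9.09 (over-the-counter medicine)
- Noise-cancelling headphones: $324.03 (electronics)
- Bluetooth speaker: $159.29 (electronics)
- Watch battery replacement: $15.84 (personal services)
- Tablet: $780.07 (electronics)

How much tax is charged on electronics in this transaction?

Noise-cancelling headphones $324.03: electronics → 9.5% → $30.78285
Bluetooth speaker $159.29: electronics → 9.5% → $15.13255
Tablet $780.07: electronics → 9.5% → $74.10665
Tax on electronics: unrounded sum = $120.02205 → $120.02

$120.02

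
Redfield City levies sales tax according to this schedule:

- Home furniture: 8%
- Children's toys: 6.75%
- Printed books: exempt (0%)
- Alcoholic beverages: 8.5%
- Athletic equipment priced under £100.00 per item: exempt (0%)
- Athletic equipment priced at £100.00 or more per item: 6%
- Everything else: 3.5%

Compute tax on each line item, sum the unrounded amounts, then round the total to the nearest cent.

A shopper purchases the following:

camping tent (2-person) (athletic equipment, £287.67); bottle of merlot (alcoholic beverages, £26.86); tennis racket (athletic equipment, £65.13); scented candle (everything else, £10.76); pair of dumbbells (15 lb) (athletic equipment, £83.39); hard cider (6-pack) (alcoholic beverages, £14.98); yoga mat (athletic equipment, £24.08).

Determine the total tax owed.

£21.19

Camping tent (2-person) £287.67: athletic equipment, £100.00 or more → 6% → £17.2602
Bottle of merlot £26.86: alcoholic beverages → 8.5% → £2.2831
Tennis racket £65.13: athletic equipment, under £100.00 → 0% → £0.00
Scented candle £10.76: everything else → 3.5% → £0.3766
Pair of dumbbells (15 lb) £83.39: athletic equipment, under £100.00 → 0% → £0.00
Hard cider (6-pack) £14.98: alcoholic beverages → 8.5% → £1.2733
Yoga mat £24.08: athletic equipment, under £100.00 → 0% → £0.00
Unrounded tax sum = £21.1932 → £21.19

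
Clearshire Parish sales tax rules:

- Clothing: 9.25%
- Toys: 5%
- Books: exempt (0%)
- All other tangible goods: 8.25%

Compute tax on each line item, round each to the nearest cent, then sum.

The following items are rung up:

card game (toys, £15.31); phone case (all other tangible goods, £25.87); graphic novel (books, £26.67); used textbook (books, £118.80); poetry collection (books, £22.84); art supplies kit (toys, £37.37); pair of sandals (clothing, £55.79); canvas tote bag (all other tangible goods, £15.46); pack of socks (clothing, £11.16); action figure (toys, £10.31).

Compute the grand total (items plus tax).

£352.34

Card game £15.31: toys → 5% → £0.77
Phone case £25.87: all other tangible goods → 8.25% → £2.13
Graphic novel £26.67: books → 0% → £0.00
Used textbook £118.80: books → 0% → £0.00
Poetry collection £22.84: books → 0% → £0.00
Art supplies kit £37.37: toys → 5% → £1.87
Pair of sandals £55.79: clothing → 9.25% → £5.16
Canvas tote bag £15.46: all other tangible goods → 8.25% → £1.28
Pack of socks £11.16: clothing → 9.25% → £1.03
Action figure £10.31: toys → 5% → £0.52
Subtotal = £339.58; tax = £12.76; total due = £352.34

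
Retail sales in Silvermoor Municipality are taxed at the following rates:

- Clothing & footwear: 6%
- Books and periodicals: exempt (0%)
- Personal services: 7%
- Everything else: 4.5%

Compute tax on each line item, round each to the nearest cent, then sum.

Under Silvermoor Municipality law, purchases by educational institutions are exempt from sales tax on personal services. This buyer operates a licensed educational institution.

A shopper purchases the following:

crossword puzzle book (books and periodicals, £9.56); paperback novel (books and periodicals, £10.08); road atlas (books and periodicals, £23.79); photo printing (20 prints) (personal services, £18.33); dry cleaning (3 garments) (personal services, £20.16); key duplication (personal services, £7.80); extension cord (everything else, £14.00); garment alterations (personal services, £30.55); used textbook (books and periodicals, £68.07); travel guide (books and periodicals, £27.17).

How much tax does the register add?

Crossword puzzle book £9.56: books and periodicals → 0% → £0.00
Paperback novel £10.08: books and periodicals → 0% → £0.00
Road atlas £23.79: books and periodicals → 0% → £0.00
Photo printing (20 prints) £18.33: personal services, buyer-exempt → 0% → £0.00
Dry cleaning (3 garments) £20.16: personal services, buyer-exempt → 0% → £0.00
Key duplication £7.80: personal services, buyer-exempt → 0% → £0.00
Extension cord £14.00: everything else → 4.5% → £0.63
Garment alterations £30.55: personal services, buyer-exempt → 0% → £0.00
Used textbook £68.07: books and periodicals → 0% → £0.00
Travel guide £27.17: books and periodicals → 0% → £0.00
Total tax = £0.63

£0.63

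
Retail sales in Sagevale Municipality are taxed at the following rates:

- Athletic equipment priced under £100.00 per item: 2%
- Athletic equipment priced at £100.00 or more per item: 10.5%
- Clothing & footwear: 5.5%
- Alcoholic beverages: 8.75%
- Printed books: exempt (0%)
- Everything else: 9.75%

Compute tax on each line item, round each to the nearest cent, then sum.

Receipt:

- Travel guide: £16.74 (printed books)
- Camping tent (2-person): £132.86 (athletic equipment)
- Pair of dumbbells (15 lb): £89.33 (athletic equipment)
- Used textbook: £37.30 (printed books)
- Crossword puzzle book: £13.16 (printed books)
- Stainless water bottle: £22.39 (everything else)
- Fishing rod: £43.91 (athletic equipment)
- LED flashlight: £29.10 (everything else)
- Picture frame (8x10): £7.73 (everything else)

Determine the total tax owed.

Travel guide £16.74: printed books → 0% → £0.00
Camping tent (2-person) £132.86: athletic equipment, £100.00 or more → 10.5% → £13.95
Pair of dumbbells (15 lb) £89.33: athletic equipment, under £100.00 → 2% → £1.79
Used textbook £37.30: printed books → 0% → £0.00
Crossword puzzle book £13.16: printed books → 0% → £0.00
Stainless water bottle £22.39: everything else → 9.75% → £2.18
Fishing rod £43.91: athletic equipment, under £100.00 → 2% → £0.88
LED flashlight £29.10: everything else → 9.75% → £2.84
Picture frame (8x10) £7.73: everything else → 9.75% → £0.75
Total tax = £13.95 + £1.79 + £2.18 + £0.88 + £2.84 + £0.75 = £22.39

£22.39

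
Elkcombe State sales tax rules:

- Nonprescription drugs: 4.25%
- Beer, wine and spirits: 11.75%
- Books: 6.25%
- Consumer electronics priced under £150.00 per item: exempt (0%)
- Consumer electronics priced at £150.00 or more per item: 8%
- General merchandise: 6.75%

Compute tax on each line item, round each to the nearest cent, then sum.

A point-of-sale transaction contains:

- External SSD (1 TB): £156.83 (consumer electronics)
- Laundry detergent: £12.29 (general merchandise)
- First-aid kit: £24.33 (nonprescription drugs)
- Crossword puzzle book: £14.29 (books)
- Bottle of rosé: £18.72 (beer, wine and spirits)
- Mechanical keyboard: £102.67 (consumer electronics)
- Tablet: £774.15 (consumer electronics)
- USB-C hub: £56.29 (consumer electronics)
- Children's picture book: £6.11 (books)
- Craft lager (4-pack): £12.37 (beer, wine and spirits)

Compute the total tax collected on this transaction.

External SSD (1 TB) £156.83: consumer electronics, £150.00 or more → 8% → £12.55
Laundry detergent £12.29: general merchandise → 6.75% → £0.83
First-aid kit £24.33: nonprescription drugs → 4.25% → £1.03
Crossword puzzle book £14.29: books → 6.25% → £0.89
Bottle of rosé £18.72: beer, wine and spirits → 11.75% → £2.20
Mechanical keyboard £102.67: consumer electronics, under £150.00 → 0% → £0.00
Tablet £774.15: consumer electronics, £150.00 or more → 8% → £61.93
USB-C hub £56.29: consumer electronics, under £150.00 → 0% → £0.00
Children's picture book £6.11: books → 6.25% → £0.38
Craft lager (4-pack) £12.37: beer, wine and spirits → 11.75% → £1.45
Total tax = £12.55 + £0.83 + £1.03 + £0.89 + £2.20 + £61.93 + £0.38 + £1.45 = £81.26

£81.26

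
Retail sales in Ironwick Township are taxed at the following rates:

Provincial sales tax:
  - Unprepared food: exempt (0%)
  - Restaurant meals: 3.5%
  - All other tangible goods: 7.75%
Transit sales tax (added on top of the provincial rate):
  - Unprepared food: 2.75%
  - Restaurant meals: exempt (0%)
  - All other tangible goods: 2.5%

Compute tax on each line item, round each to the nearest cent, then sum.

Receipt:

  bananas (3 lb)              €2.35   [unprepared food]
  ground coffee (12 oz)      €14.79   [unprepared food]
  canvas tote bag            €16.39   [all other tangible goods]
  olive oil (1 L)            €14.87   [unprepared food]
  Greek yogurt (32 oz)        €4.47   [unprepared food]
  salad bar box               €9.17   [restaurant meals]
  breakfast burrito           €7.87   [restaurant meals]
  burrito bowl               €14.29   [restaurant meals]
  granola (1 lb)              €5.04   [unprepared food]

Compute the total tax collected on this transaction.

€3.92

Bananas (3 lb) €2.35: unprepared food → 0% + 2.75% transit = 2.75% → €0.06
Ground coffee (12 oz) €14.79: unprepared food → 0% + 2.75% transit = 2.75% → €0.41
Canvas tote bag €16.39: all other tangible goods → 7.75% + 2.5% transit = 10.25% → €1.68
Olive oil (1 L) €14.87: unprepared food → 0% + 2.75% transit = 2.75% → €0.41
Greek yogurt (32 oz) €4.47: unprepared food → 0% + 2.75% transit = 2.75% → €0.12
Salad bar box €9.17: restaurant meals → 3.5% + 0% transit = 3.5% → €0.32
Breakfast burrito €7.87: restaurant meals → 3.5% + 0% transit = 3.5% → €0.28
Burrito bowl €14.29: restaurant meals → 3.5% + 0% transit = 3.5% → €0.50
Granola (1 lb) €5.04: unprepared food → 0% + 2.75% transit = 2.75% → €0.14
Total tax = €0.06 + €0.41 + €1.68 + €0.41 + €0.12 + €0.32 + €0.28 + €0.50 + €0.14 = €3.92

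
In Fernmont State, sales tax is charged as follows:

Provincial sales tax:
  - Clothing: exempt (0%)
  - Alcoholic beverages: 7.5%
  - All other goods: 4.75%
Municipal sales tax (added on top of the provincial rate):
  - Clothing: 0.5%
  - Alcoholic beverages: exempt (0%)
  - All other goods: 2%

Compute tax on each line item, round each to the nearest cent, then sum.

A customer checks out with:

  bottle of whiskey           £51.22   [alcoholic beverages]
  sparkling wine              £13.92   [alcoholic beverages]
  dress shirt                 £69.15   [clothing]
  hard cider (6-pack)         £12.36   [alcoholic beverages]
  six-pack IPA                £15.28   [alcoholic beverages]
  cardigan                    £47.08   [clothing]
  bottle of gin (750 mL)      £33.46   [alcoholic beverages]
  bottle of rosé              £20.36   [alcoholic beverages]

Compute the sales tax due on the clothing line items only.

Dress shirt £69.15: clothing → 0% + 0.5% municipal = 0.5% → £0.35
Cardigan £47.08: clothing → 0% + 0.5% municipal = 0.5% → £0.24
Tax on clothing = £0.35 + £0.24 = £0.59

£0.59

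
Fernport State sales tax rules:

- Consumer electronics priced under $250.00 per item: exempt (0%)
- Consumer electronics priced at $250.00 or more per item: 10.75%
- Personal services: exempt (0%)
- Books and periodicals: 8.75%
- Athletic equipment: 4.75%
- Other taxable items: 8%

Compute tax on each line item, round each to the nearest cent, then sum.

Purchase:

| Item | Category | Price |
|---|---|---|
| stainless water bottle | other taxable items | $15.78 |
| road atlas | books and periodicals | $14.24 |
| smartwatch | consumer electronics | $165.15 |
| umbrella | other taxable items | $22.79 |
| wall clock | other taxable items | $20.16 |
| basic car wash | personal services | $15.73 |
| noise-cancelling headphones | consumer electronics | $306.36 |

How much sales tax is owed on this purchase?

$38.87

Stainless water bottle $15.78: other taxable items → 8% → $1.26
Road atlas $14.24: books and periodicals → 8.75% → $1.25
Smartwatch $165.15: consumer electronics, under $250.00 → 0% → $0.00
Umbrella $22.79: other taxable items → 8% → $1.82
Wall clock $20.16: other taxable items → 8% → $1.61
Basic car wash $15.73: personal services → 0% → $0.00
Noise-cancelling headphones $306.36: consumer electronics, $250.00 or more → 10.75% → $32.93
Total tax = $1.26 + $1.25 + $1.82 + $1.61 + $32.93 = $38.87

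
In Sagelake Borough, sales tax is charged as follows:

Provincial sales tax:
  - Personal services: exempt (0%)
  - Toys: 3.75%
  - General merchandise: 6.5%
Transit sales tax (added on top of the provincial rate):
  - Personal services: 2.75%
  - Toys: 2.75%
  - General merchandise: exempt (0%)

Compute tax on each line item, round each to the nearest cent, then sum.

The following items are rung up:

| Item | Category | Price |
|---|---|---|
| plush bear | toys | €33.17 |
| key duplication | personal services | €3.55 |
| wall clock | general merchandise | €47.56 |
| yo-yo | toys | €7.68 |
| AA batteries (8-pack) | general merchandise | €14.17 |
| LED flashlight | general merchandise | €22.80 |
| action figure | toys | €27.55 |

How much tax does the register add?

Plush bear €33.17: toys → 3.75% + 2.75% transit = 6.5% → €2.16
Key duplication €3.55: personal services → 0% + 2.75% transit = 2.75% → €0.10
Wall clock €47.56: general merchandise → 6.5% + 0% transit = 6.5% → €3.09
Yo-yo €7.68: toys → 3.75% + 2.75% transit = 6.5% → €0.50
AA batteries (8-pack) €14.17: general merchandise → 6.5% + 0% transit = 6.5% → €0.92
LED flashlight €22.80: general merchandise → 6.5% + 0% transit = 6.5% → €1.48
Action figure €27.55: toys → 3.75% + 2.75% transit = 6.5% → €1.79
Total tax = €2.16 + €0.10 + €3.09 + €0.50 + €0.92 + €1.48 + €1.79 = €10.04

€10.04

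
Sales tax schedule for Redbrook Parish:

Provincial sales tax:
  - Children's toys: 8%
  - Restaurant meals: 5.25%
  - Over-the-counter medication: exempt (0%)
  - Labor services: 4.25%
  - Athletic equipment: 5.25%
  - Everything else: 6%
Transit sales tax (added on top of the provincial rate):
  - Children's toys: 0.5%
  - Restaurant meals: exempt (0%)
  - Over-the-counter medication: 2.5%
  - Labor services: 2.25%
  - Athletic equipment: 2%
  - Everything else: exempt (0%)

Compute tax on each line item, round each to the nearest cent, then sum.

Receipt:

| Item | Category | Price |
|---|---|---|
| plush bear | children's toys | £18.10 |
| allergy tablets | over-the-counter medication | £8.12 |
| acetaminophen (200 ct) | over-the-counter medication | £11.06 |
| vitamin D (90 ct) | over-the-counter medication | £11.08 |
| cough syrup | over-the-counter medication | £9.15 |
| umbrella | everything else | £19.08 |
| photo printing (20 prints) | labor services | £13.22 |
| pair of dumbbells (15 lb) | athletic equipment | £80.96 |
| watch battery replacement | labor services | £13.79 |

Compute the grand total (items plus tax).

Plush bear £18.10: children's toys → 8% + 0.5% transit = 8.5% → £1.54
Allergy tablets £8.12: over-the-counter medication → 0% + 2.5% transit = 2.5% → £0.20
Acetaminophen (200 ct) £11.06: over-the-counter medication → 0% + 2.5% transit = 2.5% → £0.28
Vitamin D (90 ct) £11.08: over-the-counter medication → 0% + 2.5% transit = 2.5% → £0.28
Cough syrup £9.15: over-the-counter medication → 0% + 2.5% transit = 2.5% → £0.23
Umbrella £19.08: everything else → 6% + 0% transit = 6% → £1.14
Photo printing (20 prints) £13.22: labor services → 4.25% + 2.25% transit = 6.5% → £0.86
Pair of dumbbells (15 lb) £80.96: athletic equipment → 5.25% + 2% transit = 7.25% → £5.87
Watch battery replacement £13.79: labor services → 4.25% + 2.25% transit = 6.5% → £0.90
Subtotal = £184.56; tax = £11.30; total due = £195.86

£195.86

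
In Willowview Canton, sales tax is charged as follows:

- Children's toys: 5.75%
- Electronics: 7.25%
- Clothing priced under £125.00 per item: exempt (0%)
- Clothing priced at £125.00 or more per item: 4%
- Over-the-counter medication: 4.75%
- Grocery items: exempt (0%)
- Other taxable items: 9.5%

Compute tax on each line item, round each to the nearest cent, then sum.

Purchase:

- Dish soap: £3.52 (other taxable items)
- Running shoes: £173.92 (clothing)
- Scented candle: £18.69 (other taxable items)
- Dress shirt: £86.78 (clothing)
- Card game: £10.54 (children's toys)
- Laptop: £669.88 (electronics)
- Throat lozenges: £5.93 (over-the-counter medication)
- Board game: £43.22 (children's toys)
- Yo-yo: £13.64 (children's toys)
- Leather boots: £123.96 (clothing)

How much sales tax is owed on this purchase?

£61.80

Dish soap £3.52: other taxable items → 9.5% → £0.33
Running shoes £173.92: clothing, £125.00 or more → 4% → £6.96
Scented candle £18.69: other taxable items → 9.5% → £1.78
Dress shirt £86.78: clothing, under £125.00 → 0% → £0.00
Card game £10.54: children's toys → 5.75% → £0.61
Laptop £669.88: electronics → 7.25% → £48.57
Throat lozenges £5.93: over-the-counter medication → 4.75% → £0.28
Board game £43.22: children's toys → 5.75% → £2.49
Yo-yo £13.64: children's toys → 5.75% → £0.78
Leather boots £123.96: clothing, under £125.00 → 0% → £0.00
Total tax = £0.33 + £6.96 + £1.78 + £0.61 + £48.57 + £0.28 + £2.49 + £0.78 = £61.80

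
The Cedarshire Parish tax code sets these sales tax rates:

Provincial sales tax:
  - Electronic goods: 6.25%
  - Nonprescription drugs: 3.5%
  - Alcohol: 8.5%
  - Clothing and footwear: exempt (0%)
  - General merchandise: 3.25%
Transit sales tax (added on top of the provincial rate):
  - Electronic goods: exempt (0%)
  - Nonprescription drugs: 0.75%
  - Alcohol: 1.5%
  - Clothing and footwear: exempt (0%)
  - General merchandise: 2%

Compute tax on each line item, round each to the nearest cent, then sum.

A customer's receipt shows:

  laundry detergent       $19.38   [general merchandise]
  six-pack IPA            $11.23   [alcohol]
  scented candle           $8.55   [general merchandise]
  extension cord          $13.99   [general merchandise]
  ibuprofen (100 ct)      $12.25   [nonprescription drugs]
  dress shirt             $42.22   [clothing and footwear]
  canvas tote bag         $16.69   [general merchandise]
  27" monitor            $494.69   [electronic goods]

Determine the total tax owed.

Laundry detergent $19.38: general merchandise → 3.25% + 2% transit = 5.25% → $1.02
Six-pack IPA $11.23: alcohol → 8.5% + 1.5% transit = 10% → $1.12
Scented candle $8.55: general merchandise → 3.25% + 2% transit = 5.25% → $0.45
Extension cord $13.99: general merchandise → 3.25% + 2% transit = 5.25% → $0.73
Ibuprofen (100 ct) $12.25: nonprescription drugs → 3.5% + 0.75% transit = 4.25% → $0.52
Dress shirt $42.22: clothing and footwear → 0% + 0% transit = 0% → $0.00
Canvas tote bag $16.69: general merchandise → 3.25% + 2% transit = 5.25% → $0.88
27" monitor $494.69: electronic goods → 6.25% + 0% transit = 6.25% → $30.92
Total tax = $1.02 + $1.12 + $0.45 + $0.73 + $0.52 + $0.88 + $30.92 = $35.64

$35.64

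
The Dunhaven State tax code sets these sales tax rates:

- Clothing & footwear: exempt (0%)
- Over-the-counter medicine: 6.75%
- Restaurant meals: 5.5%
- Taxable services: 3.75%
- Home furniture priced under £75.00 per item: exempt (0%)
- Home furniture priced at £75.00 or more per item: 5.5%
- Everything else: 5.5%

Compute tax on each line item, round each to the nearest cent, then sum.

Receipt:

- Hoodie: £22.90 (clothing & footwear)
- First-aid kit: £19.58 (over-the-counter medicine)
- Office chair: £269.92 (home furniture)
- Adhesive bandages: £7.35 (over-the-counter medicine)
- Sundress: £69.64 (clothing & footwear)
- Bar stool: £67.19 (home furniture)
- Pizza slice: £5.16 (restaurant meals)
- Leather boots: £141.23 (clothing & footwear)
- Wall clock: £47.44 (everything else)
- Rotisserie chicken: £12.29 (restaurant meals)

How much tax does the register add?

£20.24

Hoodie £22.90: clothing & footwear → 0% → £0.00
First-aid kit £19.58: over-the-counter medicine → 6.75% → £1.32
Office chair £269.92: home furniture, £75.00 or more → 5.5% → £14.85
Adhesive bandages £7.35: over-the-counter medicine → 6.75% → £0.50
Sundress £69.64: clothing & footwear → 0% → £0.00
Bar stool £67.19: home furniture, under £75.00 → 0% → £0.00
Pizza slice £5.16: restaurant meals → 5.5% → £0.28
Leather boots £141.23: clothing & footwear → 0% → £0.00
Wall clock £47.44: everything else → 5.5% → £2.61
Rotisserie chicken £12.29: restaurant meals → 5.5% → £0.68
Total tax = £1.32 + £14.85 + £0.50 + £0.28 + £2.61 + £0.68 = £20.24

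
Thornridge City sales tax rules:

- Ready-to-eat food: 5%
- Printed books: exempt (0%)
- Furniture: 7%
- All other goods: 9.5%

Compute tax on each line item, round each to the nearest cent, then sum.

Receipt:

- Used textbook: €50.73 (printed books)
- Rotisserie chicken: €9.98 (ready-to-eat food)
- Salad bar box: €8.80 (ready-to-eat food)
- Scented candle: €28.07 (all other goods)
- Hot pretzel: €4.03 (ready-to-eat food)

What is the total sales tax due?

€3.81

Used textbook €50.73: printed books → 0% → €0.00
Rotisserie chicken €9.98: ready-to-eat food → 5% → €0.50
Salad bar box €8.80: ready-to-eat food → 5% → €0.44
Scented candle €28.07: all other goods → 9.5% → €2.67
Hot pretzel €4.03: ready-to-eat food → 5% → €0.20
Total tax = €0.50 + €0.44 + €2.67 + €0.20 = €3.81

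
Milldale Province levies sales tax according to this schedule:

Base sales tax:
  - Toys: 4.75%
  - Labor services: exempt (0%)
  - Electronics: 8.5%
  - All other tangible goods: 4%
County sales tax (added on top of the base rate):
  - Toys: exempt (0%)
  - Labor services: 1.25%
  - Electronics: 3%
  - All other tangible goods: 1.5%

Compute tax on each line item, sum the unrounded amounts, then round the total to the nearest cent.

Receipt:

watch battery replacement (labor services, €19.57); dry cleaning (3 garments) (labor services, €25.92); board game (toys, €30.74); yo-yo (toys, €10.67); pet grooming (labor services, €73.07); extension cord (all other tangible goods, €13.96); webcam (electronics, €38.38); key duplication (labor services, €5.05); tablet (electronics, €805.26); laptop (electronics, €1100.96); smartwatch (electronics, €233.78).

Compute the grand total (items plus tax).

€2612.15

Watch battery replacement €19.57: labor services → 0% + 1.25% county = 1.25% → €0.244625
Dry cleaning (3 garments) €25.92: labor services → 0% + 1.25% county = 1.25% → €0.324
Board game €30.74: toys → 4.75% + 0% county = 4.75% → €1.46015
Yo-yo €10.67: toys → 4.75% + 0% county = 4.75% → €0.506825
Pet grooming €73.07: labor services → 0% + 1.25% county = 1.25% → €0.913375
Extension cord €13.96: all other tangible goods → 4% + 1.5% county = 5.5% → €0.7678
Webcam €38.38: electronics → 8.5% + 3% county = 11.5% → €4.4137
Key duplication €5.05: labor services → 0% + 1.25% county = 1.25% → €0.063125
Tablet €805.26: electronics → 8.5% + 3% county = 11.5% → €92.6049
Laptop €1100.96: electronics → 8.5% + 3% county = 11.5% → €126.6104
Smartwatch €233.78: electronics → 8.5% + 3% county = 11.5% → €26.8847
Subtotal = €2357.36; unrounded tax = €254.7936 → €254.79; total due = €2612.15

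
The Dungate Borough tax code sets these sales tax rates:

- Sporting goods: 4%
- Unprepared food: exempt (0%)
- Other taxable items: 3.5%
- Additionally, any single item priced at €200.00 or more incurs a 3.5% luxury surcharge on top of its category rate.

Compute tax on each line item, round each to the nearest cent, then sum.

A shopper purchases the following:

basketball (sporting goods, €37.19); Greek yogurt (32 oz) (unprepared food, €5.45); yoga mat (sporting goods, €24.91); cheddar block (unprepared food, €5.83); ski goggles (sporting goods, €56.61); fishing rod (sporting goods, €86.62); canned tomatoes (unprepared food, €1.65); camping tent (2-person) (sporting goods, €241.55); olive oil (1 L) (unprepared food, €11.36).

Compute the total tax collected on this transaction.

Basketball €37.19: sporting goods → 4% → €1.49
Greek yogurt (32 oz) €5.45: unprepared food → 0% → €0.00
Yoga mat €24.91: sporting goods → 4% → €1.00
Cheddar block €5.83: unprepared food → 0% → €0.00
Ski goggles €56.61: sporting goods → 4% → €2.26
Fishing rod €86.62: sporting goods → 4% → €3.46
Canned tomatoes €1.65: unprepared food → 0% → €0.00
Camping tent (2-person) €241.55: sporting goods → 4% + 3.5% surcharge = 7.5% → €18.12
Olive oil (1 L) €11.36: unprepared food → 0% → €0.00
Total tax = €1.49 + €1.00 + €2.26 + €3.46 + €18.12 = €26.33

€26.33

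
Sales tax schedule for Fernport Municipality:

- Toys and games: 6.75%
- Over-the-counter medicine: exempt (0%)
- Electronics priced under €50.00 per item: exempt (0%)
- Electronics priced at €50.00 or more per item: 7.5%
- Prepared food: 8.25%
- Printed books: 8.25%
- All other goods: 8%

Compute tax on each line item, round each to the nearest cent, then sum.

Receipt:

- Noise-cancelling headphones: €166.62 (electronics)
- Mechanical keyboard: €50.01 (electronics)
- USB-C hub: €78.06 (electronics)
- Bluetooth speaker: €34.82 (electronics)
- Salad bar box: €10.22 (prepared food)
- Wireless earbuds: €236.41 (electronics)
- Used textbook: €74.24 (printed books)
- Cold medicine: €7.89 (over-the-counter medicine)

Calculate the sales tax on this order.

Noise-cancelling headphones €166.62: electronics, €50.00 or more → 7.5% → €12.50
Mechanical keyboard €50.01: electronics, €50.00 or more → 7.5% → €3.75
USB-C hub €78.06: electronics, €50.00 or more → 7.5% → €5.85
Bluetooth speaker €34.82: electronics, under €50.00 → 0% → €0.00
Salad bar box €10.22: prepared food → 8.25% → €0.84
Wireless earbuds €236.41: electronics, €50.00 or more → 7.5% → €17.73
Used textbook €74.24: printed books → 8.25% → €6.12
Cold medicine €7.89: over-the-counter medicine → 0% → €0.00
Total tax = €12.50 + €3.75 + €5.85 + €0.84 + €17.73 + €6.12 = €46.79

€46.79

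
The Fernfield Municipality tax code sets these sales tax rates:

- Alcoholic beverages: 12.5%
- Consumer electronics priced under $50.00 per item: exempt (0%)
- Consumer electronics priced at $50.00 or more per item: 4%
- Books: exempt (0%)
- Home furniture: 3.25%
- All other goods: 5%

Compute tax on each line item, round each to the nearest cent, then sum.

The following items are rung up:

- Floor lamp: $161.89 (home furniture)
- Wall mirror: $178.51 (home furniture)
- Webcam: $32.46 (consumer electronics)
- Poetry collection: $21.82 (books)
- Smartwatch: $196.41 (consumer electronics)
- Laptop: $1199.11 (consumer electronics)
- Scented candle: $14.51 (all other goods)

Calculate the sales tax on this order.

$67.61

Floor lamp $161.89: home furniture → 3.25% → $5.26
Wall mirror $178.51: home furniture → 3.25% → $5.80
Webcam $32.46: consumer electronics, under $50.00 → 0% → $0.00
Poetry collection $21.82: books → 0% → $0.00
Smartwatch $196.41: consumer electronics, $50.00 or more → 4% → $7.86
Laptop $1199.11: consumer electronics, $50.00 or more → 4% → $47.96
Scented candle $14.51: all other goods → 5% → $0.73
Total tax = $5.26 + $5.80 + $7.86 + $47.96 + $0.73 = $67.61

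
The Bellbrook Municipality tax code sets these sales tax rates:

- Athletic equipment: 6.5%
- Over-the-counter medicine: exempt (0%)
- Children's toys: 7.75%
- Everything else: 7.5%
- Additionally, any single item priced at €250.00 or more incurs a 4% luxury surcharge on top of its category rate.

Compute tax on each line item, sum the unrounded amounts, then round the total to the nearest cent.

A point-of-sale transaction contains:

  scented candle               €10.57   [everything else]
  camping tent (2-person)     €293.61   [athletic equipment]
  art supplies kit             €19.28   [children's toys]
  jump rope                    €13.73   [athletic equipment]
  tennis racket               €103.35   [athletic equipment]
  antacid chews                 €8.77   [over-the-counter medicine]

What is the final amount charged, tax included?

Scented candle €10.57: everything else → 7.5% → €0.79275
Camping tent (2-person) €293.61: athletic equipment → 6.5% + 4% surcharge = 10.5% → €30.82905
Art supplies kit €19.28: children's toys → 7.75% → €1.4942
Jump rope €13.73: athletic equipment → 6.5% → €0.89245
Tennis racket €103.35: athletic equipment → 6.5% → €6.71775
Antacid chews €8.77: over-the-counter medicine → 0% → €0.00
Subtotal = €449.31; unrounded tax = €40.7262 → €40.73; total due = €490.04

€490.04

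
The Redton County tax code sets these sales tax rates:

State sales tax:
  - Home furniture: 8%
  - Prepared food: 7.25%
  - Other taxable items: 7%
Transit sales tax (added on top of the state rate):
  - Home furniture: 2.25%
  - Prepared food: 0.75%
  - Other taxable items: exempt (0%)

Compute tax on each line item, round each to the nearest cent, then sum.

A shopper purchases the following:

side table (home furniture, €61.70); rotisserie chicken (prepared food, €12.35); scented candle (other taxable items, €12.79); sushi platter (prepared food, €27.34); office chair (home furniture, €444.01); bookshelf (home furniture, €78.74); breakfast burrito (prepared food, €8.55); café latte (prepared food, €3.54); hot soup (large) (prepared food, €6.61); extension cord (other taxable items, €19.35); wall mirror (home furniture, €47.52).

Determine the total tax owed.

Side table €61.70: home furniture → 8% + 2.25% transit = 10.25% → €6.32
Rotisserie chicken €12.35: prepared food → 7.25% + 0.75% transit = 8% → €0.99
Scented candle €12.79: other taxable items → 7% + 0% transit = 7% → €0.90
Sushi platter €27.34: prepared food → 7.25% + 0.75% transit = 8% → €2.19
Office chair €444.01: home furniture → 8% + 2.25% transit = 10.25% → €45.51
Bookshelf €78.74: home furniture → 8% + 2.25% transit = 10.25% → €8.07
Breakfast burrito €8.55: prepared food → 7.25% + 0.75% transit = 8% → €0.68
Café latte €3.54: prepared food → 7.25% + 0.75% transit = 8% → €0.28
Hot soup (large) €6.61: prepared food → 7.25% + 0.75% transit = 8% → €0.53
Extension cord €19.35: other taxable items → 7% + 0% transit = 7% → €1.35
Wall mirror €47.52: home furniture → 8% + 2.25% transit = 10.25% → €4.87
Total tax = €6.32 + €0.99 + €0.90 + €2.19 + €45.51 + €8.07 + €0.68 + €0.28 + €0.53 + €1.35 + €4.87 = €71.69

€71.69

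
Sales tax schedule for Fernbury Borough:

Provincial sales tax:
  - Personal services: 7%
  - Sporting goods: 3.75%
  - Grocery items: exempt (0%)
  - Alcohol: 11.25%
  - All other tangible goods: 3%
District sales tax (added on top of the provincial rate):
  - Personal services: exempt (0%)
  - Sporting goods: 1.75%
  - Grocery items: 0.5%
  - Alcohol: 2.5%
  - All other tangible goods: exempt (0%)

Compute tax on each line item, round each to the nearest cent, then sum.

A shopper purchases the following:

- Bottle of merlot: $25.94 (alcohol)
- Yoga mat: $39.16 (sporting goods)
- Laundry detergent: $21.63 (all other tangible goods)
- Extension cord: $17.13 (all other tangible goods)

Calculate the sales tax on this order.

Bottle of merlot $25.94: alcohol → 11.25% + 2.5% district = 13.75% → $3.57
Yoga mat $39.16: sporting goods → 3.75% + 1.75% district = 5.5% → $2.15
Laundry detergent $21.63: all other tangible goods → 3% + 0% district = 3% → $0.65
Extension cord $17.13: all other tangible goods → 3% + 0% district = 3% → $0.51
Total tax = $3.57 + $2.15 + $0.65 + $0.51 = $6.88

$6.88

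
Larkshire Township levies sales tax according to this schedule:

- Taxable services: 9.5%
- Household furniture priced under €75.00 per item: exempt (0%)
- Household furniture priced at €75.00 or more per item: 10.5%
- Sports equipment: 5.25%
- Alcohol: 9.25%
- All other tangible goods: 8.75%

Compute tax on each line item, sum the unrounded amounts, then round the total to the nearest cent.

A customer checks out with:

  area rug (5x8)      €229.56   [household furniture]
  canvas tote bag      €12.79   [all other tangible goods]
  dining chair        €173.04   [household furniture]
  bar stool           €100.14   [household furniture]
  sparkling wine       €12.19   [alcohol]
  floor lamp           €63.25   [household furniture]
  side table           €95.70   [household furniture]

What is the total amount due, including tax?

€751.75

Area rug (5x8) €229.56: household furniture, €75.00 or more → 10.5% → €24.1038
Canvas tote bag €12.79: all other tangible goods → 8.75% → €1.119125
Dining chair €173.04: household furniture, €75.00 or more → 10.5% → €18.1692
Bar stool €100.14: household furniture, €75.00 or more → 10.5% → €10.5147
Sparkling wine €12.19: alcohol → 9.25% → €1.127575
Floor lamp €63.25: household furniture, under €75.00 → 0% → €0.00
Side table €95.70: household furniture, €75.00 or more → 10.5% → €10.0485
Subtotal = €686.67; unrounded tax = €65.0829 → €65.08; total due = €751.75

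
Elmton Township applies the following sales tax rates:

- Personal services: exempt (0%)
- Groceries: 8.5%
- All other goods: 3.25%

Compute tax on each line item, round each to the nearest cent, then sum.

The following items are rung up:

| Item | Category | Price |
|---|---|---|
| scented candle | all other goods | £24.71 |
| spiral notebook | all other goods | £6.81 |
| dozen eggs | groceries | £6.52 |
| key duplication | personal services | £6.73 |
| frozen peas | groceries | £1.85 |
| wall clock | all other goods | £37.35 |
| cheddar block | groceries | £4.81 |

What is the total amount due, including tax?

£92.13

Scented candle £24.71: all other goods → 3.25% → £0.80
Spiral notebook £6.81: all other goods → 3.25% → £0.22
Dozen eggs £6.52: groceries → 8.5% → £0.55
Key duplication £6.73: personal services → 0% → £0.00
Frozen peas £1.85: groceries → 8.5% → £0.16
Wall clock £37.35: all other goods → 3.25% → £1.21
Cheddar block £4.81: groceries → 8.5% → £0.41
Subtotal = £88.78; tax = £3.35; total due = £92.13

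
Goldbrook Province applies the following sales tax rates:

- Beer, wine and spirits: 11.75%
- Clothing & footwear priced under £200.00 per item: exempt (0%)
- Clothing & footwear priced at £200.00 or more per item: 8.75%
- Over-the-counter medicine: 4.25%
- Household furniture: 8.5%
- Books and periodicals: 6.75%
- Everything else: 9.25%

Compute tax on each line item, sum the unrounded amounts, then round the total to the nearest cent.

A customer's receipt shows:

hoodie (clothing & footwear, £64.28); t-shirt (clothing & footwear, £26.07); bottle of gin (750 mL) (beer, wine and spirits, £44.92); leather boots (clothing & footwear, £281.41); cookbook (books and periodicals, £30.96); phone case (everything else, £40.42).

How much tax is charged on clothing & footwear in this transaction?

£24.62

Hoodie £64.28: clothing & footwear, under £200.00 → 0% → £0.00
T-shirt £26.07: clothing & footwear, under £200.00 → 0% → £0.00
Leather boots £281.41: clothing & footwear, £200.00 or more → 8.75% → £24.623375
Tax on clothing & footwear: unrounded sum = £24.623375 → £24.62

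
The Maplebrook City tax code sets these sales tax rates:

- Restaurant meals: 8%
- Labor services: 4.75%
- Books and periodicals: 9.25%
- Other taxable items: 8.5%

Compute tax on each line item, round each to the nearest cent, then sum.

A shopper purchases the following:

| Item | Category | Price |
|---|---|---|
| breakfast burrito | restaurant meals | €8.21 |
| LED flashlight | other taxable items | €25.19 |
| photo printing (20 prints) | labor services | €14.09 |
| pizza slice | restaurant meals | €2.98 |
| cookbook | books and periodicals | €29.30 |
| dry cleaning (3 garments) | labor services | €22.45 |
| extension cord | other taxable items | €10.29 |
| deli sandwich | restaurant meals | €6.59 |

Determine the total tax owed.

€8.89

Breakfast burrito €8.21: restaurant meals → 8% → €0.66
LED flashlight €25.19: other taxable items → 8.5% → €2.14
Photo printing (20 prints) €14.09: labor services → 4.75% → €0.67
Pizza slice €2.98: restaurant meals → 8% → €0.24
Cookbook €29.30: books and periodicals → 9.25% → €2.71
Dry cleaning (3 garments) €22.45: labor services → 4.75% → €1.07
Extension cord €10.29: other taxable items → 8.5% → €0.87
Deli sandwich €6.59: restaurant meals → 8% → €0.53
Total tax = €0.66 + €2.14 + €0.67 + €0.24 + €2.71 + €1.07 + €0.87 + €0.53 = €8.89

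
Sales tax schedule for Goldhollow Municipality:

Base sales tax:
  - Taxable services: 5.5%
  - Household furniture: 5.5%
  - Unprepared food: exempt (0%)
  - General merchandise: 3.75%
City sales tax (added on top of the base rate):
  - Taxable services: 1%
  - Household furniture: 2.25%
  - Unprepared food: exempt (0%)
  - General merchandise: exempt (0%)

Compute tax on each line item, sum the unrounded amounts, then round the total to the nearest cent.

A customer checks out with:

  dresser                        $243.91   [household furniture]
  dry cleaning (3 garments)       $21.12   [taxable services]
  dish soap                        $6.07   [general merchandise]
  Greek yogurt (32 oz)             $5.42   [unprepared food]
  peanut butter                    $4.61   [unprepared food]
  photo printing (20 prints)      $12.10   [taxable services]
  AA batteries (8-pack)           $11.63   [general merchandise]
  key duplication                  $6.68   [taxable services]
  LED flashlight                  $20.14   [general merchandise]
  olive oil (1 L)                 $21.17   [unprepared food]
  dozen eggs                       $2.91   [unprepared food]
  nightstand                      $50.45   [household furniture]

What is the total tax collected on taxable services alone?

Dry cleaning (3 garments) $21.12: taxable services → 5.5% + 1% city = 6.5% → $1.3728
Photo printing (20 prints) $12.10: taxable services → 5.5% + 1% city = 6.5% → $0.7865
Key duplication $6.68: taxable services → 5.5% + 1% city = 6.5% → $0.4342
Tax on taxable services: unrounded sum = $2.5935 → $2.59

$2.59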